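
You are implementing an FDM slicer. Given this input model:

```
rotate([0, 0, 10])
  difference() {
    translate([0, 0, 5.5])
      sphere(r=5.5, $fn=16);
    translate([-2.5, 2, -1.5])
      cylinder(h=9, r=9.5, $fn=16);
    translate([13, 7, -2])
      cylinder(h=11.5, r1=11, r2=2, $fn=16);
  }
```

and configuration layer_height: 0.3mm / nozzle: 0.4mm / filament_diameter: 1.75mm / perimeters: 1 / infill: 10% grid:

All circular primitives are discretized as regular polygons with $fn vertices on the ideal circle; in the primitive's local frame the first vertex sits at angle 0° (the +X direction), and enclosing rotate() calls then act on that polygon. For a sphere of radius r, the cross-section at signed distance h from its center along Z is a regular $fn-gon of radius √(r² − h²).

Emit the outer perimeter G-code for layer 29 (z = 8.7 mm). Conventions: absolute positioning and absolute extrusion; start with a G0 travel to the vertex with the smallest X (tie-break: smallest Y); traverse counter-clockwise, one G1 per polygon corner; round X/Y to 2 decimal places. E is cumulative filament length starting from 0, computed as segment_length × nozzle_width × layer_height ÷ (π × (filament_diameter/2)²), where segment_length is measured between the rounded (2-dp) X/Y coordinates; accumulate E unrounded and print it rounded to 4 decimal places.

At z = 8.7 mm: the sphere: section is a regular 16-gon, circumradius = √(r²−h²) = √(5.5²−3.2²) = 4.473; the cylinder at (-2.5, 2) is not intersected at this z (z outside [-1.5, 7.5]); the cone at (13, 7) (r1=11→r2=2) has section circumradius 2.626 here — a regular 16-gon; Taking the first minus the rest: starting from the r=5.5 sphere, the cone at (13, 7) misses the remaining region (no effect) — 1 connected region; (rotated 10° about Z; rotation is an isometry so areas/perimeters/island counts are preserved). The outline is a single polygon with 16 vertices. Extrusion per mm of travel: 0.4 × 0.3 / (π × 0.875²) = 0.049890. Accumulating E over each segment gives final E = 1.3935.

G0 X-4.41 Y-0.78 Z8.70
G1 X-3.77 Y-2.40 E0.0869
G1 X-2.57 Y-3.66 E0.1737
G1 X-0.97 Y-4.37 E0.2610
G1 X0.78 Y-4.41 E0.3484
G1 X2.40 Y-3.77 E0.4353
G1 X3.66 Y-2.57 E0.5221
G1 X4.37 Y-0.97 E0.6094
G1 X4.41 Y0.78 E0.6967
G1 X3.77 Y2.40 E0.7836
G1 X2.57 Y3.66 E0.8705
G1 X0.97 Y4.37 E0.9578
G1 X-0.78 Y4.41 E1.0451
G1 X-2.40 Y3.77 E1.1320
G1 X-3.66 Y2.57 E1.2188
G1 X-4.37 Y0.97 E1.3062
G1 X-4.41 Y-0.78 E1.3935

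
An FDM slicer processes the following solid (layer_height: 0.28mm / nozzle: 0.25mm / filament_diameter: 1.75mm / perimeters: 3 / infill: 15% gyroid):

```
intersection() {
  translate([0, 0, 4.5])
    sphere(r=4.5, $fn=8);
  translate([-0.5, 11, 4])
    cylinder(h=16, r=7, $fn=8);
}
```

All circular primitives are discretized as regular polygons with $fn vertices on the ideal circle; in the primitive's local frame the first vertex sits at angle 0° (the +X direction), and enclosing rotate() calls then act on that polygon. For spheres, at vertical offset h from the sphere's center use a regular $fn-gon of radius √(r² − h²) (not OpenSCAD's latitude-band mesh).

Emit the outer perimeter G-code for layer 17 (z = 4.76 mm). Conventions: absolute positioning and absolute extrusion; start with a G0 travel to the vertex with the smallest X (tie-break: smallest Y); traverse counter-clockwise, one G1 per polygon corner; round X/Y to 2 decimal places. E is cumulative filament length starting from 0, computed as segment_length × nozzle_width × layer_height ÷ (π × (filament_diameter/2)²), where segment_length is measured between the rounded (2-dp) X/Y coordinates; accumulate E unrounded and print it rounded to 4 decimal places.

At z = 4.76 mm: the sphere: section is a regular 8-gon, circumradius = √(r²−h²) = √(4.5²−0.26²) = 4.492; the r=7 cylinder at (-0.5, 11) gives a regular 8-gon of circumradius 7 (constant along its height); After intersecting: the r=7 cylinder at (-0.5, 11) partially overlaps the r=4.5 sphere; clipping to the common part keeps 0.24 mm² — 1 connected region. The outline is a single polygon with 4 vertices. Extrusion per mm of travel: 0.25 × 0.28 / (π × 0.875²) = 0.029103. Accumulating E over each segment gives final E = 0.0744.

G0 X-0.84 Y4.14 Z4.76
G1 X-0.50 Y4.00 E0.0107
G1 X0.34 Y4.35 E0.0372
G1 X0.00 Y4.49 E0.0479
G1 X-0.84 Y4.14 E0.0744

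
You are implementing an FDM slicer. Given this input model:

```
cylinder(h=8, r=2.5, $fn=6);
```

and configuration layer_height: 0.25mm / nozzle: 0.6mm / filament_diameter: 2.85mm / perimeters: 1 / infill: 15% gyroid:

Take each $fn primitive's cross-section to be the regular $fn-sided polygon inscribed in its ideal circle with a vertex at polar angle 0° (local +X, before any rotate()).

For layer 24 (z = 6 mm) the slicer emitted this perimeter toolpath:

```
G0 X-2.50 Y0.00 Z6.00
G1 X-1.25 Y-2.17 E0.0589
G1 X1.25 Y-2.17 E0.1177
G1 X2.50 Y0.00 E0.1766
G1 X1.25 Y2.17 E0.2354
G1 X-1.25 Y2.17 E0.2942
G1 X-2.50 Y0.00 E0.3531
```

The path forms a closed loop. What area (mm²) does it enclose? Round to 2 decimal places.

16.27 mm²

Apply the shoelace formula to the sequence of (X, Y) vertices; enclosed area = 16.27 mm².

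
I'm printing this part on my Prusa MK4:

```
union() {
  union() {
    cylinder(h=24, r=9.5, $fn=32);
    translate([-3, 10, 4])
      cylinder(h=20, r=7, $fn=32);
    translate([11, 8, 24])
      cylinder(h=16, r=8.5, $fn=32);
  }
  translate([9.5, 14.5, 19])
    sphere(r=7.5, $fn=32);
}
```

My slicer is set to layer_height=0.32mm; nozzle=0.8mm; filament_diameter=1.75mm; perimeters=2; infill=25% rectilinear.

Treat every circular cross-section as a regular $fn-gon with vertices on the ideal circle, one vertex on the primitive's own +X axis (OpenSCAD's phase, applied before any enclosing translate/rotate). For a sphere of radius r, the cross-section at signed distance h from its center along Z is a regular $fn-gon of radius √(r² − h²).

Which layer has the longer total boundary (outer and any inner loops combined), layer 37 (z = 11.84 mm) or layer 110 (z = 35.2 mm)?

Layer 37 (z = 11.84): the cylinder: section is a regular 32-gon, circumradius r=9.5 (perimeter = 2·32·9.500·sin(180°/32) = 59.59 mm); the r=7 cylinder at (-3, 10) gives a regular 32-gon of circumradius 7 (constant along its height) (perimeter = 2·32·7.000·sin(180°/32) = 43.91 mm); the cylinder at (11, 8) is absent (z outside [24, 40]); Combining (union): the regions partially overlap (shared area 52.06 mm²), so the edge portions inside another operand are dropped and the merged outline is re-measured after clipping — boundary = 74.83 mm; the r=7.5 sphere at (9.5, 14.5) contributes a regular 32-gon of circumradius √(7.5²−7.16²) = 2.233 (perimeter = 2·32·2.233·sin(180°/32) = 14.01 mm); Merging all regions: the 2 present regions are separate (no shared area or edge), so areas and boundary lengths simply add and each stays a separate island — boundary = 88.83 mm. So its perimeter = 88.83 mm. Layer 110 (z = 35.2): the cylinder is absent (z outside [0, 24]); the cylinder at (-3, 10) does not reach this height (z outside [4, 24]); the r=8.5 cylinder at (11, 8) gives a regular 32-gon of circumradius 8.5 (constant along its height) (perimeter = 2·32·8.500·sin(180°/32) = 53.32 mm); Merging all regions: only the r=8.5 cylinder at (11, 8) is present, so the union is just that shape — boundary = 53.32 mm; the sphere at (9.5, 14.5) is absent (|z−center|=16.200 > r=7.5); Merging all regions: only the result so far is present, so the union is just that shape — boundary = 53.32 mm. So its perimeter = 53.32 mm. Layer 37 is larger (88.83 vs 53.32 mm).

layer 37 (z = 11.84 mm)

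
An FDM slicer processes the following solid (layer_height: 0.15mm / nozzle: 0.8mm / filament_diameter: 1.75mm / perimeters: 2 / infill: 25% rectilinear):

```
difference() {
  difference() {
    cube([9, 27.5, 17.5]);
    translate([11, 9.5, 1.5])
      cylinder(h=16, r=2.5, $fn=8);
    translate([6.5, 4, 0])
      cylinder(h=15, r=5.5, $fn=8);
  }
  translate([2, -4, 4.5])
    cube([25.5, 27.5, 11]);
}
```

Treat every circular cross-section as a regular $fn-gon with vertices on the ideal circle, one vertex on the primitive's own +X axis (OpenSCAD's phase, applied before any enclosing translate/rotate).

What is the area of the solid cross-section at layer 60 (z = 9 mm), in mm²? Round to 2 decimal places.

At z = 9 mm: the cube is present — its section is the full 9×27.5 rectangle (area 247.50 mm²); the cylinder at (11, 9.5): section is a regular 8-gon, circumradius r=2.5 (area = (8/2)·2.500²·sin(360°/8) = 17.68 mm²); the r=5.5 cylinder at (6.5, 4) gives a regular 8-gon of circumradius 5.5 (constant along its height) (area = (8/2)·5.500²·sin(360°/8) = 85.56 mm²); After the difference (first − rest): starting from the 9×27.5 cube (247.50 mm²), the r=2.5 cylinder at (11, 9.5) partially overlaps it — only the 0.60 mm² overlap (of its 17.68 mm²) is removed, clipping the outline; the r=5.5 cylinder at (6.5, 4) partially overlaps it — only the 62.51 mm² overlap (of its 85.56 mm²) is removed, clipping the outline — area = 184.38 mm²; the cube at (2, -4) (footprint 25.5×27.5) is included at this height (area 701.25 mm²); Subtracting the remaining from the first: starting from the result so far (184.38 mm²), the 25.5×27.5 cube at (2, -4) partially overlaps it — only the 103.80 mm² overlap (of its 701.25 mm²) is removed, clipping the outline — area = 80.59 mm². Overall, the cross-section is a single solid region. Net area = 80.59 mm².

80.59 mm²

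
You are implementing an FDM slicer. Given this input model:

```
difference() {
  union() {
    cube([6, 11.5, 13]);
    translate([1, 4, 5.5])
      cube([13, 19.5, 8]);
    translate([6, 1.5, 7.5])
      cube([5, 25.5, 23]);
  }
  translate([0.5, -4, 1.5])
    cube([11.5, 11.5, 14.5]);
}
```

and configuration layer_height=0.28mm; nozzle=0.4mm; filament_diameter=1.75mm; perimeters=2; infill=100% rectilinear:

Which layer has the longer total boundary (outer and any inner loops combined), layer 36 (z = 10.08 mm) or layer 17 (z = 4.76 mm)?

layer 36 (z = 10.08 mm)

Layer 36 (z = 10.08): the cube is present — its section is the full 6×11.5 rectangle (perimeter 35.00 mm); the cube at (1, 4) is present — its section is the full 13×19.5 rectangle (perimeter 65.00 mm); the cube at (6, 1.5) (footprint 5×25.5) is included at this height (perimeter 61.00 mm); Combining (union): the regions partially overlap (shared area 135.00 mm²), so the edge portions inside another operand are dropped and the merged outline is re-measured after clipping — boundary = 82.00 mm; the cube at (0.5, -4) (footprint 11.5×11.5) is included at this height (perimeter 46.00 mm); After the difference (first − rest): starting from the result so far, the 11.5×11.5 cube at (0.5, -4) partially overlaps it — only the 74.75 mm² overlap (of its 132.25 mm²) is removed, clipping the outline — boundary = 89.00 mm. So its perimeter = 89.00 mm. Layer 17 (z = 4.76): the cube is present — its section is the full 6×11.5 rectangle (perimeter 35.00 mm); the cube at (1, 4) does not reach this height (z outside [5.5, 13.5]); the cube at (6, 1.5) is absent (z outside [7.5, 30.5]); Merging all regions: only the 6×11.5 cube is present, so the union is just that shape — boundary = 35.00 mm; the cube at (0.5, -4) (footprint 11.5×11.5) is included at this height (perimeter 46.00 mm); Taking the first minus the rest: starting from that combined region, the 11.5×11.5 cube at (0.5, -4) partially overlaps it — only the 41.25 mm² overlap (of its 132.25 mm²) is removed, clipping the outline — boundary = 35.00 mm. So its perimeter = 35.00 mm. Layer 36 is larger (89.00 vs 35.00 mm).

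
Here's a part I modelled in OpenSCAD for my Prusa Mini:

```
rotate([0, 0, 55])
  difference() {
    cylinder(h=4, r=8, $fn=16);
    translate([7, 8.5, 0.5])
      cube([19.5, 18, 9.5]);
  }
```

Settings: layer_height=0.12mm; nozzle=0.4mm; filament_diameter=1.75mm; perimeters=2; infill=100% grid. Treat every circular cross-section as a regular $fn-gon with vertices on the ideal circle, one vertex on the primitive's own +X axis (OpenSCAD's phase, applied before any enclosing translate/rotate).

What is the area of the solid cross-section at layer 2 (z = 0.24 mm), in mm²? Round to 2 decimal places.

At z = 0.24 mm: the r=8 cylinder gives a regular 16-gon of circumradius 8 (constant along its height) (area = (16/2)·8.000²·sin(360°/16) = 195.93 mm²); the cube at (7, 8.5) is absent (z outside [0.5, 10]); Subtracting the remaining from the first: none of the subtracted shapes is present at this height, so the r=8 cylinder is unchanged — area = 195.93 mm²; (rotated 55° about Z; rotation is an isometry so areas/perimeters/island counts are preserved). Overall, the cross-section is a single solid region. Net area = 195.93 mm².

195.93 mm²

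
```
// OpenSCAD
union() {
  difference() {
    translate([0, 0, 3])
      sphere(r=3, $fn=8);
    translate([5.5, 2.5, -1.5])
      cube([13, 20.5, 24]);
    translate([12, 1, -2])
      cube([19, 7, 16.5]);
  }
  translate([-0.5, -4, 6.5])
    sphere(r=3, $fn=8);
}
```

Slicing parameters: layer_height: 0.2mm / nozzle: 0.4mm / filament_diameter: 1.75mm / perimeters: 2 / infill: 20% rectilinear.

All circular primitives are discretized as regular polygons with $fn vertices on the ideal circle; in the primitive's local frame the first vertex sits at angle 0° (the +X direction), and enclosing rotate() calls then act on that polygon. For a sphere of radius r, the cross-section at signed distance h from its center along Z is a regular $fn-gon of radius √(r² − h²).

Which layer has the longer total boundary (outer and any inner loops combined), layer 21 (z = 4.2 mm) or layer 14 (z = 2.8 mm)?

Layer 21 (z = 4.2): the r=3 sphere slices to a regular 8-gon of circumradius 2.750 (√(r²−h²) with h=1.2 from center) (perimeter = 2·8·2.750·sin(180°/8) = 16.84 mm); the cube at (5.5, 2.5) is present — its section is the full 13×20.5 rectangle (perimeter 67.00 mm); the cube at (12, 1) (footprint 19×7) is included at this height (perimeter 52.00 mm); Subtracting the remaining from the first: starting from the r=3 sphere, the 13×20.5 cube at (5.5, 2.5) misses the remaining region (no effect); the 19×7 cube at (12, 1) misses the remaining region (no effect) — boundary = 16.84 mm; the r=3 sphere at (-0.5, -4) slices to a regular 8-gon of circumradius 1.926 (√(r²−h²) with h=2.3 from center) (perimeter = 2·8·1.926·sin(180°/8) = 11.79 mm); Merging all regions: the regions partially overlap (shared area 0.50 mm²), so the edge portions inside another operand are dropped and the merged outline is re-measured after clipping — boundary = 25.10 mm. So its perimeter = 25.10 mm. Layer 14 (z = 2.8): the r=3 sphere contributes a regular 8-gon of circumradius √(3²−0.2²) = 2.993 (perimeter = 2·8·2.993·sin(180°/8) = 18.33 mm); the cube at (5.5, 2.5) (footprint 13×20.5) is included at this height (perimeter 67.00 mm); the cube at (12, 1) is present — its section is the full 19×7 rectangle (perimeter 52.00 mm); Subtracting the remaining from the first: starting from the r=3 sphere, the 13×20.5 cube at (5.5, 2.5) misses the remaining region (no effect); the 19×7 cube at (12, 1) misses the remaining region (no effect) — boundary = 18.33 mm; the sphere at (-0.5, -4) is absent (|z−center|=3.700 > r=3); Merging all regions: only the result so far is present, so the union is just that shape — boundary = 18.33 mm. So its perimeter = 18.33 mm. Layer 21 is larger (25.10 vs 18.33 mm).

layer 21 (z = 4.2 mm)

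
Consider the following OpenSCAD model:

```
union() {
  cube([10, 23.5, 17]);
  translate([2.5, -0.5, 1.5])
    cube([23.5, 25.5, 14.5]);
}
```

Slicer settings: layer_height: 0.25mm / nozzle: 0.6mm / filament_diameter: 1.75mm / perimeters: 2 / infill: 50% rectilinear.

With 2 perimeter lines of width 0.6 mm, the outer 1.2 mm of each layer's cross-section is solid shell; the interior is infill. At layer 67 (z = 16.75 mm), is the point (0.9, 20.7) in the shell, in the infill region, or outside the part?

shell

At z = 16.75 mm: the cube is present — its section is the full 10×23.5 rectangle; the cube at (2.5, -0.5) does not reach this height (z outside [1.5, 16]); Merging all regions: only the 10×23.5 cube is present, so the union is just that shape — 1 connected region. Overall, the cross-section is a single solid region. The nearest boundary edge runs (0.00, 23.50)→(0.00, 0.00); distance from the point to it = 0.90 mm. The point is inside the cross-section, 0.90 mm from the nearest boundary — within the 1.2 mm shell band (2 × 0.6).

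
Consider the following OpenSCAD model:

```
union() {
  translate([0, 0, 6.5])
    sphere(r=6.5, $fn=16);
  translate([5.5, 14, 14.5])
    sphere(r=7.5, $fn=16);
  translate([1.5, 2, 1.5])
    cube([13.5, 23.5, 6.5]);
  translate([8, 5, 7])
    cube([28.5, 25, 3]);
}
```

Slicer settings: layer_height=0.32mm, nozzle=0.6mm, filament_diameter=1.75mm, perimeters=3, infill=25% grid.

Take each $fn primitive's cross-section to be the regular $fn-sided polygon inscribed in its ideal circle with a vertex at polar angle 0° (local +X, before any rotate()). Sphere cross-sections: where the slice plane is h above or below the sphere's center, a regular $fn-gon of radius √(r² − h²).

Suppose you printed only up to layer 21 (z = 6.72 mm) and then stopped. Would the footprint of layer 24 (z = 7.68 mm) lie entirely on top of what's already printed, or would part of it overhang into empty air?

part overhangs

Compare the two slices. At z = 6.72: the r=6.5 sphere contributes a regular 16-gon of circumradius √(6.5²−0.22²) = 6.496 (area = (16/2)·6.496²·sin(360°/16) = 129.20 mm²); the sphere at (5.5, 14) does not reach this height (|z−center|=7.780 > r=7.5); the cube at (1.5, 2) (footprint 13.5×23.5) is included at this height (area 317.25 mm²); the cube at (8, 5) is absent (z outside [7, 10]); Combining (union): the regions partially overlap — summed areas 446.45 mm² minus the doubly-counted overlap 13.18 mm² gives 433.26 mm² — area = 433.26 mm². At z = 7.68: the sphere: section is a regular 16-gon, circumradius = √(r²−h²) = √(6.5²−1.18²) = 6.392 (area = (16/2)·6.392²·sin(360°/16) = 125.08 mm²); the r=7.5 sphere at (5.5, 14) slices to a regular 16-gon of circumradius 3.121 (√(r²−h²) with h=6.82 from center) (area = (16/2)·3.121²·sin(360°/16) = 29.81 mm²); the cube at (1.5, 2) is present — its section is the full 13.5×23.5 rectangle (area 317.25 mm²); the 28.5×25 cube at (8, 5) contributes its full rectangle (area 712.50 mm²); Combining (union): the regions partially overlap — summed areas 1184.65 mm² minus the doubly-counted overlap 185.83 mm² gives 998.81 mm² — area = 998.81 mm². Checking containment: at z = 7.68 the cross-section extends beyond the z = 6.72 cross-section by about 569.00 mm².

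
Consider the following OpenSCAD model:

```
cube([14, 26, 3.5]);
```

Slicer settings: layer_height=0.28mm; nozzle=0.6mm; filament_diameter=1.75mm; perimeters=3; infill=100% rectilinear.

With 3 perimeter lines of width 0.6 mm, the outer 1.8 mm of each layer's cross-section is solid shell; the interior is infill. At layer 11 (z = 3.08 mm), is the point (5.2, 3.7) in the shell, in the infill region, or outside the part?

At z = 3.08 mm: the cube is present — its section is the full 14×26 rectangle. Overall, the cross-section is a single solid region. The nearest boundary edge runs (0.00, 0.00)→(14.00, 0.00); distance from the point to it = 3.70 mm. The point is inside the cross-section and 3.70 mm from the nearest boundary — more than the 1.8 mm shell width (3 × 0.6), so it's in the infill interior.

infill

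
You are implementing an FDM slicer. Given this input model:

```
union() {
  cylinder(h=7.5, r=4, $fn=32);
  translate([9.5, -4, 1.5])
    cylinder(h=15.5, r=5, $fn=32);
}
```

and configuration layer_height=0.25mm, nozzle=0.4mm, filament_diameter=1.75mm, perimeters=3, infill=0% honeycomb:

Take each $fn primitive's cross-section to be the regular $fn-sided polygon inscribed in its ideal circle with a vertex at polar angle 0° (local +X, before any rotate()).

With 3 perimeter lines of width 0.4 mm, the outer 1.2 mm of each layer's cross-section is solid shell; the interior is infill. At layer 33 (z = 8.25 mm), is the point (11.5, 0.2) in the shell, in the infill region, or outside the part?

shell

At z = 8.25 mm: the cylinder does not reach this height (z outside [0, 7.5]); the r=5 cylinder at (9.5, -4) gives a regular 32-gon of circumradius 5 (constant along its height); Merging all regions: only the r=5 cylinder at (9.5, -4) is present, so the union is just that shape — 1 connected region. Overall, the cross-section is a single solid region. The nearest boundary edge runs (12.28, 0.16)→(11.41, 0.62); distance from the point to it = 0.33 mm. The point is inside the cross-section, 0.33 mm from the nearest boundary — within the 1.2 mm shell band (3 × 0.4).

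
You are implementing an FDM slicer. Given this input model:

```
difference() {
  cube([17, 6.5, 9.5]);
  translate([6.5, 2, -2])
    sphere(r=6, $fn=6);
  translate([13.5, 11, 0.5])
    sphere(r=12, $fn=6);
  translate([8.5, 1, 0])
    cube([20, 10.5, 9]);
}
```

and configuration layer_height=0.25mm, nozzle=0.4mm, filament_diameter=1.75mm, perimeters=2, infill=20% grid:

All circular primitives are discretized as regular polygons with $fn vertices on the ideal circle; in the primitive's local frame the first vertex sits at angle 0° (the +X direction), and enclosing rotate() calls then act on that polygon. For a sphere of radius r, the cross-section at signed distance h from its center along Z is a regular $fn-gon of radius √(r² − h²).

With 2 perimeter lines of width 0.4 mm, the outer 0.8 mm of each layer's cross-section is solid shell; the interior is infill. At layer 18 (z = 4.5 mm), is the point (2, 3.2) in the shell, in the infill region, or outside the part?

infill

At z = 4.5 mm: the cube is present — its section is the full 17×6.5 rectangle; the sphere at (6.5, 2) is absent (|z−center|=6.500 > r=6); the r=12 sphere at (13.5, 11) contributes a regular 6-gon of circumradius √(12²−4²) = 11.314; the cube at (8.5, 1) is present — its section is the full 20×10.5 rectangle; After the difference (first − rest): starting from the 17×6.5 cube, the r=12 sphere at (13.5, 11) partially overlaps it — only the 56.62 mm² overlap (of its 332.55 mm²) is removed, clipping the outline; the 20×10.5 cube at (8.5, 1) partially overlaps it — only the 1.72 mm² overlap (of its 210.00 mm²) is removed, clipping the outline — 1 connected region. Overall, the cross-section is a single solid region. The nearest boundary edge runs (0.00, 0.00)→(0.00, 6.50); distance from the point to it = 2.00 mm. The point is inside the cross-section and 2.00 mm from the nearest boundary — more than the 0.8 mm shell width (2 × 0.4), so it's in the infill interior.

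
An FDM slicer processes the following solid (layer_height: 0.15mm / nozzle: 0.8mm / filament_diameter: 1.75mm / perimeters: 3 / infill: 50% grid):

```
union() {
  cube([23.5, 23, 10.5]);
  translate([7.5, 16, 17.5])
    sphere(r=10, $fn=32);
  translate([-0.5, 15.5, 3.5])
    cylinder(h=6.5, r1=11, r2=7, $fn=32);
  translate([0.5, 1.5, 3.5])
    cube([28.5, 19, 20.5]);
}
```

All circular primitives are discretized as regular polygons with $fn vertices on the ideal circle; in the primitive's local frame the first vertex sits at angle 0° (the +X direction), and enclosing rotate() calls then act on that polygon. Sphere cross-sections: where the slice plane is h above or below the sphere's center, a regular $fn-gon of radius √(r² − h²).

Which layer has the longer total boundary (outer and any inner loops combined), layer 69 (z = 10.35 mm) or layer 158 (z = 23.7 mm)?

layer 69 (z = 10.35 mm)

Layer 69 (z = 10.35): the cube (footprint 23.5×23) is included at this height (perimeter 93.00 mm); the r=10 sphere at (7.5, 16) slices to a regular 32-gon of circumradius 6.991 (√(r²−h²) with h=7.15 from center) (perimeter = 2·32·6.991·sin(180°/32) = 43.86 mm); the cone at (-0.5, 15.5) is not intersected at this z (z outside [3.5, 10]); the 28.5×19 cube at (0.5, 1.5) contributes its full rectangle (perimeter 95.00 mm); Merging all regions: the regions partially overlap (shared area 589.57 mm²), so the edge portions inside another operand are dropped and the merged outline is re-measured after clipping — boundary = 104.00 mm. So its perimeter = 104.00 mm. Layer 158 (z = 23.7): the cube is not intersected at this z (z outside [0, 10.5]); the sphere at (7.5, 16): section is a regular 32-gon, circumradius = √(r²−h²) = √(10²−6.2²) = 7.846 (perimeter = 2·32·7.846·sin(180°/32) = 49.22 mm); the cone at (-0.5, 15.5) does not reach this height (z outside [3.5, 10]); the 28.5×19 cube at (0.5, 1.5) contributes its full rectangle (perimeter 95.00 mm); Merging all regions: the regions partially overlap (shared area 158.50 mm²), so the edge portions inside another operand are dropped and the merged outline is re-measured after clipping — boundary = 97.47 mm. So its perimeter = 97.47 mm. Layer 69 is larger (104.00 vs 97.47 mm).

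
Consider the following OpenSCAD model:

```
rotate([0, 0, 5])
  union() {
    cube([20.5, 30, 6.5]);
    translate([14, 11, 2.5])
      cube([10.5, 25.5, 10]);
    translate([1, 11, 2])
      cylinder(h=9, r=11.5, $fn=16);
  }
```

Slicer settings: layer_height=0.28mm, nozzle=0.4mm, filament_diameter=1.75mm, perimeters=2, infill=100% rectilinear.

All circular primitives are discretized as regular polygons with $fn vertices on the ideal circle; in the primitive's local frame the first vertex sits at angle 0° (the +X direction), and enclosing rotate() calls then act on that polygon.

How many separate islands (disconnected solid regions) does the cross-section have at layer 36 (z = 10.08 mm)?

At z = 10.08 mm: the cube does not reach this height (z outside [0, 6.5]); the cube at (14, 11) is present — its section is the full 10.5×25.5 rectangle; the cylinder at (1, 11): section is a regular 16-gon, circumradius r=11.5; Combining (union): the 2 present regions are separate (no shared area or edge), so areas and boundary lengths simply add and each stays a separate island — 2 connected regions; (rotated 5° about Z; rotation is an isometry so areas/perimeters/island counts are preserved). Overall, the cross-section has 2 separate islands. Island count = 2.

2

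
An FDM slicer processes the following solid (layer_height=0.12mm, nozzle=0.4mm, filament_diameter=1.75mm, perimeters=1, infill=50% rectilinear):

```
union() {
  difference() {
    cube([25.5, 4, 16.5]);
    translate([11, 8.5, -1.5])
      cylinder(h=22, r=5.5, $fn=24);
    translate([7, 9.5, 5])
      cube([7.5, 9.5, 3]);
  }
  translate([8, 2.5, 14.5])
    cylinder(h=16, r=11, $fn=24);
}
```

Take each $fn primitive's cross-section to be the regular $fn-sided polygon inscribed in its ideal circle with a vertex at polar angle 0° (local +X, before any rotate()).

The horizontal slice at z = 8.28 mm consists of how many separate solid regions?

At z = 8.28 mm: the 25.5×4 cube contributes its full rectangle; the cylinder at (11, 8.5): section is a regular 24-gon, circumradius r=5.5; the cube at (7, 9.5) is not intersected at this z (z outside [5, 8]); Taking the first minus the rest: starting from the 25.5×4 cube, the r=5.5 cylinder at (11, 8.5) partially overlaps it — only the 4.10 mm² overlap (of its 93.95 mm²) is removed, clipping the outline — 1 connected region; the cylinder at (8, 2.5) is not intersected at this z (z outside [14.5, 30.5]); Merging all regions: only the result so far is present, so the union is just that shape — 1 connected region. The result has 1 disconnected region.

1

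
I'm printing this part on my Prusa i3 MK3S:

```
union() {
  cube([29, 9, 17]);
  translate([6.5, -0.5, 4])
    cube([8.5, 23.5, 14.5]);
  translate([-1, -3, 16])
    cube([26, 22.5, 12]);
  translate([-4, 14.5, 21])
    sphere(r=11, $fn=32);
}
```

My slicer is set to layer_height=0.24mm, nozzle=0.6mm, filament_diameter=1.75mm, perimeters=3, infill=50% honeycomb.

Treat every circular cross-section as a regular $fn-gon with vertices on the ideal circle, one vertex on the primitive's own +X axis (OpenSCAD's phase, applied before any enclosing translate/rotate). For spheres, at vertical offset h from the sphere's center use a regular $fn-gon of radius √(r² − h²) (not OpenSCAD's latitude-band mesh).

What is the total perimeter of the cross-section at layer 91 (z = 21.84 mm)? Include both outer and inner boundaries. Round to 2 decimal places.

124.24 mm

At z = 21.84 mm: the cube does not reach this height (z outside [0, 17]); the cube at (6.5, -0.5) is not intersected at this z (z outside [4, 18.5]); the cube at (-1, -3) (footprint 26×22.5) is included at this height (perimeter 97.00 mm); the r=11 sphere at (-4, 14.5) contributes a regular 32-gon of circumradius √(11²−0.84²) = 10.968 (perimeter = 2·32·10.968·sin(180°/32) = 68.80 mm); Combining (union): the regions partially overlap (shared area 99.18 mm²), so the edge portions inside another operand are dropped and the merged outline is re-measured after clipping — boundary = 124.24 mm. Overall, the cross-section is a single solid region. Total boundary length (outer) = 124.24 mm.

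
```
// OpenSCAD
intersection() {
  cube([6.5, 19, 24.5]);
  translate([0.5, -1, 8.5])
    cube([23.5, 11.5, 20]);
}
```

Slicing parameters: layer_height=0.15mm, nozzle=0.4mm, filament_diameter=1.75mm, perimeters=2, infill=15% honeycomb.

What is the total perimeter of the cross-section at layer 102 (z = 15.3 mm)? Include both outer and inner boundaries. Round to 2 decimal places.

At z = 15.3 mm: the cube is present — its section is the full 6.5×19 rectangle (perimeter 51.00 mm); the cube at (0.5, -1) (footprint 23.5×11.5) is included at this height (perimeter 70.00 mm); After intersecting: the 23.5×11.5 cube at (0.5, -1) partially overlaps the 6.5×19 cube; clipping to the common part keeps 63.00 mm² — boundary = 33.00 mm. Overall, the cross-section is a single solid region. Total boundary length (outer) = 33.00 mm.

33.00 mm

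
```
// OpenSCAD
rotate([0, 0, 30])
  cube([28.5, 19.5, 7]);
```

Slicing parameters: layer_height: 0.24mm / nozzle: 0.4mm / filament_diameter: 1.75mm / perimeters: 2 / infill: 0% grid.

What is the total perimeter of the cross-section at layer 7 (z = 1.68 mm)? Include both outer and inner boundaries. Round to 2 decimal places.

At z = 1.68 mm: the cube is present — its section is the full 28.5×19.5 rectangle (perimeter 96.00 mm); (rotated 30° about Z; rotation is an isometry so areas/perimeters/island counts are preserved). Overall, the cross-section is a single solid region. Total boundary length (outer) = 96.00 mm.

96.00 mm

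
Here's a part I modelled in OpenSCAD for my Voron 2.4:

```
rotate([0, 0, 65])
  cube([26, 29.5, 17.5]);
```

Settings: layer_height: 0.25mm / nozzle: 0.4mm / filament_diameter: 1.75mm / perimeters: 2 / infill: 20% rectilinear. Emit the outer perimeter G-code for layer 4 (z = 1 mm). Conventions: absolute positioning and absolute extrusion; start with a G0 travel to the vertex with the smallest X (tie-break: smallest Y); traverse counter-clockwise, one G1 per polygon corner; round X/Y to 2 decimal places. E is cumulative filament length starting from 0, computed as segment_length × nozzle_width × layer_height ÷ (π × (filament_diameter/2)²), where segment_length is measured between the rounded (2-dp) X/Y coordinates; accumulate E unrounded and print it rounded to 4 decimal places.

G0 X-26.74 Y12.47 Z1.00
G1 X0.00 Y0.00 E1.2267
G1 X10.99 Y23.56 E2.3075
G1 X-15.75 Y36.03 E3.5342
G1 X-26.74 Y12.47 E4.6150

At z = 1 mm: the 26×29.5 cube contributes its full rectangle; (whole slice rotated 65° about Z — lengths, areas and connectivity unchanged). The outline is a single polygon with 4 vertices. Extrusion per mm of travel: 0.4 × 0.25 / (π × 0.875²) = 0.041575. Accumulating E over each segment gives final E = 4.6150.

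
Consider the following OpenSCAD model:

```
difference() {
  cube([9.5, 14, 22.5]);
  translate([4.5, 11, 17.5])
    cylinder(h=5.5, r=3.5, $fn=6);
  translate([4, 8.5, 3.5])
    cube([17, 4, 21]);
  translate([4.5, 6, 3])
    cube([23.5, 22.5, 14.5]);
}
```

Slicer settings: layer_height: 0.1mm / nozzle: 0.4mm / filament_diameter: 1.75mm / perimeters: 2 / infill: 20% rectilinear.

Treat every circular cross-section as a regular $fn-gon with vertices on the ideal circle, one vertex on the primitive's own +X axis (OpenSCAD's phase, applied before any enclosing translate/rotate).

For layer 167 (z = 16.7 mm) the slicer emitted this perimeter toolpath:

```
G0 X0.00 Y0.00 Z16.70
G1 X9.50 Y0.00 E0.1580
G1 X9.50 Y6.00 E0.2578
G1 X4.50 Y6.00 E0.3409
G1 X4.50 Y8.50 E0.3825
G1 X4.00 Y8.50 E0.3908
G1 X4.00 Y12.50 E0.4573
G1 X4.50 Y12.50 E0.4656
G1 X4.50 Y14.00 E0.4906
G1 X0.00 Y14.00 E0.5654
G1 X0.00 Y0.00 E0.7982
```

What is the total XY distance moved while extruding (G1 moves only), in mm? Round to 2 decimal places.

Sum the Euclidean lengths of each G1 segment: total = 48.00 mm.

48.00 mm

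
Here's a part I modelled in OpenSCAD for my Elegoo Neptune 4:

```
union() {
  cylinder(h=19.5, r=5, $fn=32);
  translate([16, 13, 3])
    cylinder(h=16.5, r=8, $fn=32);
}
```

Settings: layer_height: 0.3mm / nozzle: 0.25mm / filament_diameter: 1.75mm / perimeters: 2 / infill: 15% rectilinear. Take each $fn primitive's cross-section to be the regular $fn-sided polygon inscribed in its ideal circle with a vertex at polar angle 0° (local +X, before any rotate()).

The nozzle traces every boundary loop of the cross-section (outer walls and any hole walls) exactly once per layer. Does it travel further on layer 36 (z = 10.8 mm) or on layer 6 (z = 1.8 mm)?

Layer 36 (z = 10.8): the r=5 cylinder contributes a regular 32-gon of circumradius 5 (perimeter = 2·32·5.000·sin(180°/32) = 31.37 mm); the cylinder at (16, 13): section is a regular 32-gon, circumradius r=8 (perimeter = 2·32·8.000·sin(180°/32) = 50.18 mm); Merging all regions: the 2 present regions are separate (no shared area or edge), so areas and boundary lengths simply add and each stays a separate island — boundary = 81.55 mm. So its perimeter = 81.55 mm. Layer 6 (z = 1.8): the r=5 cylinder contributes a regular 32-gon of circumradius 5 (perimeter = 2·32·5.000·sin(180°/32) = 31.37 mm); the cylinder at (16, 13) does not reach this height (z outside [3, 19.5]); Combining (union): only the r=5 cylinder is present, so the union is just that shape — boundary = 31.37 mm. So its perimeter = 31.37 mm. Layer 36 is larger (81.55 vs 31.37 mm).

layer 36 (z = 10.8 mm)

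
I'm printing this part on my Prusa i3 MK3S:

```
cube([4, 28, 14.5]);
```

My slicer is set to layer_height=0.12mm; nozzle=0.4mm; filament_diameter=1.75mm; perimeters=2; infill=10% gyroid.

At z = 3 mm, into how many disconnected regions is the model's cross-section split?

1

At z = 3 mm: the cube (footprint 4×28) is included at this height. The result has 1 disconnected region.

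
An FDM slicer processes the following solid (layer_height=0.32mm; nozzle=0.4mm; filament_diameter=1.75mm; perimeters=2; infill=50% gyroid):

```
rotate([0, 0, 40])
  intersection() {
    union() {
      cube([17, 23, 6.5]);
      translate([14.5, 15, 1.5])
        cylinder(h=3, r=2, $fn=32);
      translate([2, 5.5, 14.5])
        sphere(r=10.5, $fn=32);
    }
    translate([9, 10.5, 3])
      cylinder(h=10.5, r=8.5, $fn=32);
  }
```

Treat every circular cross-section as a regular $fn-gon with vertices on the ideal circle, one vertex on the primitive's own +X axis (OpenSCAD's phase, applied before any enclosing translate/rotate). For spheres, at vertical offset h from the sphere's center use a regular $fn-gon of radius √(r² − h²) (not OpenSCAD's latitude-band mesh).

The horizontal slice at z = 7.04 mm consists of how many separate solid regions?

At z = 7.04 mm: the cube does not reach this height (z outside [0, 6.5]); the cylinder at (14.5, 15) is absent (z outside [1.5, 4.5]); the r=10.5 sphere at (2, 5.5) slices to a regular 32-gon of circumradius 7.389 (√(r²−h²) with h=7.46 from center); Taking the union: only the r=10.5 sphere at (2, 5.5) is present, so the union is just that shape — 1 connected region; the cylinder at (9, 10.5): section is a regular 32-gon, circumradius r=8.5; Taking the intersection: the r=8.5 cylinder at (9, 10.5) partially overlaps the result so far; clipping to the common part keeps 67.46 mm² — 1 connected region; (rotated 40° about Z; rotation is an isometry so areas/perimeters/island counts are preserved). The result has 1 disconnected region.

1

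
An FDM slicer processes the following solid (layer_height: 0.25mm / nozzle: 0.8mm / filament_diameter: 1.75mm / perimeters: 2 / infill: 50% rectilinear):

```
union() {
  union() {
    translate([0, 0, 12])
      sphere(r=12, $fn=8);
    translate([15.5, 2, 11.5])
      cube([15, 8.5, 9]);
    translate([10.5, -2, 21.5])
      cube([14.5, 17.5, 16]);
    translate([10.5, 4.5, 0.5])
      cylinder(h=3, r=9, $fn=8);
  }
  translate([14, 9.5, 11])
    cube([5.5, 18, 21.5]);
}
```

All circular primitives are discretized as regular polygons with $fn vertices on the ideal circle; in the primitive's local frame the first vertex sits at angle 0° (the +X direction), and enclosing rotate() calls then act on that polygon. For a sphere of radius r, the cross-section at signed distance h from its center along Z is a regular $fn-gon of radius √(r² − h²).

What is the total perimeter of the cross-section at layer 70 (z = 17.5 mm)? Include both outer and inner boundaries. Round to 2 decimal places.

149.30 mm

At z = 17.5 mm: the sphere: section is a regular 8-gon, circumradius = √(r²−h²) = √(12²−5.5²) = 10.665 (perimeter = 2·8·10.665·sin(180°/8) = 65.30 mm); the cube at (15.5, 2) (footprint 15×8.5) is included at this height (perimeter 47.00 mm); the cube at (10.5, -2) is absent (z outside [21.5, 37.5]); the cylinder at (10.5, 4.5) is not intersected at this z (z outside [0.5, 3.5]); Taking the union: the 2 present regions are separate (no shared area or edge), so areas and boundary lengths simply add and each stays a separate island — boundary = 112.30 mm; the 5.5×18 cube at (14, 9.5) contributes its full rectangle (perimeter 47.00 mm); Combining (union): the regions partially overlap (shared area 4.00 mm²), so the edge portions inside another operand are dropped and the merged outline is re-measured after clipping — boundary = 149.30 mm. Overall, the cross-section has 2 separate islands. Total boundary length (outer) = 149.30 mm.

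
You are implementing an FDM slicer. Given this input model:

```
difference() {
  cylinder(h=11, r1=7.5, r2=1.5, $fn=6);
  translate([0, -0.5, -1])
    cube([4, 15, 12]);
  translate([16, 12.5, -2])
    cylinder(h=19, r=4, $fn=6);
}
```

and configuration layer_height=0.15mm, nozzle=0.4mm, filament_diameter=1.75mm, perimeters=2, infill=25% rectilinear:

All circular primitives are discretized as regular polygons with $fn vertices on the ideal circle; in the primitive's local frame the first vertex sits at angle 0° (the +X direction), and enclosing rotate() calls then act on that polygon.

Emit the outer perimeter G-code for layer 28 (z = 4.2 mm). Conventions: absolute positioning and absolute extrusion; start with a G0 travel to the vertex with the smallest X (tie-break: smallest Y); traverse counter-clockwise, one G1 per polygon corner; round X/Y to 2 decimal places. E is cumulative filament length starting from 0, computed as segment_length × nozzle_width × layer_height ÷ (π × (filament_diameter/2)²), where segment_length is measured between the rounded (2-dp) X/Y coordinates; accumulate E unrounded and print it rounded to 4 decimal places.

At z = 4.2 mm: the cone (r1=7.5→r2=1.5) has section circumradius 5.209 here — a regular 6-gon; the cube at (0, -0.5) is present — its section is the full 4×15 rectangle; the r=4 cylinder at (16, 12.5) contributes a regular 6-gon of circumradius 4; After the difference (first − rest): starting from the cone, the 4×15 cube at (0, -0.5) partially overlaps it — only the 18.36 mm² overlap (of its 60.00 mm²) is removed, clipping the outline; the r=4 cylinder at (16, 12.5) misses the remaining region (no effect) — 1 connected region. The outline is a single polygon with 9 vertices. Extrusion per mm of travel: 0.4 × 0.15 / (π × 0.875²) = 0.024945. Accumulating E over each segment gives final E = 0.9341.

G0 X-5.21 Y0.00 Z4.20
G1 X-2.60 Y-4.51 E0.1300
G1 X2.60 Y-4.51 E0.2597
G1 X5.21 Y0.00 E0.3897
G1 X4.00 Y2.09 E0.4499
G1 X4.00 Y-0.50 E0.5145
G1 X0.00 Y-0.50 E0.6143
G1 X0.00 Y4.51 E0.7393
G1 X-2.60 Y4.51 E0.8041
G1 X-5.21 Y0.00 E0.9341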